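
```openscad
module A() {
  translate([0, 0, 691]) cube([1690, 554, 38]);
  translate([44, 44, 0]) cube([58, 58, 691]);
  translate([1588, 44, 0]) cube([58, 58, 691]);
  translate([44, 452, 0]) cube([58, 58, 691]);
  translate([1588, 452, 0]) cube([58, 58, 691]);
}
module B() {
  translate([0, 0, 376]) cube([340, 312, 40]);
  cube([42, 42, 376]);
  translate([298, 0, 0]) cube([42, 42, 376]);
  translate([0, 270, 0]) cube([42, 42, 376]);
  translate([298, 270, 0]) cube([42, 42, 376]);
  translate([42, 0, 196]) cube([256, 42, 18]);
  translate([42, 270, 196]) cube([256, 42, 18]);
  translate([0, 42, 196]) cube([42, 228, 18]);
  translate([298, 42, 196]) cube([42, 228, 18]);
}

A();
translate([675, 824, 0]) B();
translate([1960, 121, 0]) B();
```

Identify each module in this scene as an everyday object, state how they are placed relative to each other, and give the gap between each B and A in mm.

A is a table. B is a stool. Two stools sit around the table at the +y, +x sides. The gap between each stool and the table is 270 mm.

Each stool's nearest face is 270 mm from the table's bounding box.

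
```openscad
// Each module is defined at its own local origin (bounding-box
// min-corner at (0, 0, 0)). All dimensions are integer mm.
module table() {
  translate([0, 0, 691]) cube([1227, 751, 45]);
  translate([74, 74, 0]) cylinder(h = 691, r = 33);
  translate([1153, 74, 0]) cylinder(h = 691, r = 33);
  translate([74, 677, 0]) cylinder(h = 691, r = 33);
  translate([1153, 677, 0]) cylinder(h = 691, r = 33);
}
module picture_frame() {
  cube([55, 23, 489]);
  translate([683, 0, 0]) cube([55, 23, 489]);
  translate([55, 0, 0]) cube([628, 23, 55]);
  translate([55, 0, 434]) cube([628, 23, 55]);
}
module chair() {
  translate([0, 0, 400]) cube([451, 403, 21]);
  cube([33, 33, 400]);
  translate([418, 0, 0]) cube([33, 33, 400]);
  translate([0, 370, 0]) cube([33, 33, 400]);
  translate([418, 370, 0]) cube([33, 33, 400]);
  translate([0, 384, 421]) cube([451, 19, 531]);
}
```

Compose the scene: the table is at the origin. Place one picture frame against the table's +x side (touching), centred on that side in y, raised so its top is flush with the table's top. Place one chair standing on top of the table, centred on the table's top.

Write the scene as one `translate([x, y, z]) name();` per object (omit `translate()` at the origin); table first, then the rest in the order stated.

table();
translate([1227, 364, 247]) picture_frame();
translate([388, 174, 736]) chair();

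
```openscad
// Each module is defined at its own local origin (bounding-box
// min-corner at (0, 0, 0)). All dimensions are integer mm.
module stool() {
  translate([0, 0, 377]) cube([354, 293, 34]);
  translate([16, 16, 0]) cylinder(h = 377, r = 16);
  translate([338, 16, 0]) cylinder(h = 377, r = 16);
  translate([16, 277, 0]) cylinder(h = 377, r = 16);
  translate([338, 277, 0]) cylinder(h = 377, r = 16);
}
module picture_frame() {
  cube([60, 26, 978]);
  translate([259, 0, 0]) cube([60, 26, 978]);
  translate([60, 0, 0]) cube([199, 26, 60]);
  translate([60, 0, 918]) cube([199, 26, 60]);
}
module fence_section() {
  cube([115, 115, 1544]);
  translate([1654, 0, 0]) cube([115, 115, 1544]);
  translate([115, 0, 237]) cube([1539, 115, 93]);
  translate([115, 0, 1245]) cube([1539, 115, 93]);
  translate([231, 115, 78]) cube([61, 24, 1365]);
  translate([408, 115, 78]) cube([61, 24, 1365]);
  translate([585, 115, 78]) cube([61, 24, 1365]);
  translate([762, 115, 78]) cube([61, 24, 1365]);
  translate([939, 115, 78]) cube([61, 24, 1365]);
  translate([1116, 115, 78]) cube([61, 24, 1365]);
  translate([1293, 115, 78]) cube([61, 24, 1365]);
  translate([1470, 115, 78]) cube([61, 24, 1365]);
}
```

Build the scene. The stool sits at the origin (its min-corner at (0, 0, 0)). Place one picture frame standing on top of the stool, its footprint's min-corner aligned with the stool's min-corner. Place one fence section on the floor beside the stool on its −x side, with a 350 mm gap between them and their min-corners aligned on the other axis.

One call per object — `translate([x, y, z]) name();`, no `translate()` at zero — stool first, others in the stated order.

stool();
translate([0, 0, 411]) picture_frame();
translate([-2119, 0, 0]) fence_section();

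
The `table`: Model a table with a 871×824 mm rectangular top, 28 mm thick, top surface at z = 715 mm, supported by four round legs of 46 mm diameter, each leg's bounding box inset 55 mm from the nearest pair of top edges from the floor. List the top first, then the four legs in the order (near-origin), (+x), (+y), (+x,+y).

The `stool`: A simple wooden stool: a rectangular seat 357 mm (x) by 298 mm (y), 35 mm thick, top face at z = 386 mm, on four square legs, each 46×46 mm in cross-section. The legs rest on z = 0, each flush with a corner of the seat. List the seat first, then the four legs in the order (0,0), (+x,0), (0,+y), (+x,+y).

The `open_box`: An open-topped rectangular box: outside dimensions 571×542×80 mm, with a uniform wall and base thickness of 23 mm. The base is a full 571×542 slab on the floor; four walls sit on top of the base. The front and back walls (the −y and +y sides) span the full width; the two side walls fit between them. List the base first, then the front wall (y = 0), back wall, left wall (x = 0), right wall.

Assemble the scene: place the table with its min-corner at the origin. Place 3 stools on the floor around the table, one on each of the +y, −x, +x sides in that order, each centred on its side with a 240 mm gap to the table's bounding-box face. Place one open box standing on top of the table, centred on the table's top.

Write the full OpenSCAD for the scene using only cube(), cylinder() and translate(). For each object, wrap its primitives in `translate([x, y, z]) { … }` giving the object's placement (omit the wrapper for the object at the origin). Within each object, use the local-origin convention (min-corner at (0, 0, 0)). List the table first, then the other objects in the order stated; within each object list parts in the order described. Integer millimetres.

translate([0, 0, 687]) cube([871, 824, 28]);
translate([78, 78, 0]) cylinder(h = 687, r = 23);
translate([793, 78, 0]) cylinder(h = 687, r = 23);
translate([78, 746, 0]) cylinder(h = 687, r = 23);
translate([793, 746, 0]) cylinder(h = 687, r = 23);
translate([257, 1064, 0]) {
  translate([0, 0, 351]) cube([357, 298, 35]);
  cube([46, 46, 351]);
  translate([311, 0, 0]) cube([46, 46, 351]);
  translate([0, 252, 0]) cube([46, 46, 351]);
  translate([311, 252, 0]) cube([46, 46, 351]);
}
translate([-597, 263, 0]) {
  translate([0, 0, 351]) cube([357, 298, 35]);
  cube([46, 46, 351]);
  translate([311, 0, 0]) cube([46, 46, 351]);
  translate([0, 252, 0]) cube([46, 46, 351]);
  translate([311, 252, 0]) cube([46, 46, 351]);
}
translate([1111, 263, 0]) {
  translate([0, 0, 351]) cube([357, 298, 35]);
  cube([46, 46, 351]);
  translate([311, 0, 0]) cube([46, 46, 351]);
  translate([0, 252, 0]) cube([46, 46, 351]);
  translate([311, 252, 0]) cube([46, 46, 351]);
}
translate([150, 141, 715]) {
  cube([571, 542, 23]);
  translate([0, 0, 23]) cube([571, 23, 57]);
  translate([0, 519, 23]) cube([571, 23, 57]);
  translate([0, 23, 23]) cube([23, 496, 57]);
  translate([548, 23, 23]) cube([23, 496, 57]);
}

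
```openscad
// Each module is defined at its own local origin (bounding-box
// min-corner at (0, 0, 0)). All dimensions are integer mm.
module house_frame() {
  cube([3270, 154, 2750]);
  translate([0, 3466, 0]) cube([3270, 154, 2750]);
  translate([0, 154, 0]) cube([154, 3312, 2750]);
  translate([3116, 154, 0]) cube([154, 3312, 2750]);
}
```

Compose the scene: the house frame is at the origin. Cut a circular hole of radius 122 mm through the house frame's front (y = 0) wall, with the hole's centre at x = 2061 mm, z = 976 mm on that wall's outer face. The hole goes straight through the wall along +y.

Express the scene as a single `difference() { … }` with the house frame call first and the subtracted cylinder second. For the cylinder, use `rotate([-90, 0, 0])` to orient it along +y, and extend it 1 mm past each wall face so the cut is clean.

difference() {
  house_frame();
  translate([2061, -1, 976]) rotate([-90, 0, 0]) cylinder(h = 156, r = 122);
}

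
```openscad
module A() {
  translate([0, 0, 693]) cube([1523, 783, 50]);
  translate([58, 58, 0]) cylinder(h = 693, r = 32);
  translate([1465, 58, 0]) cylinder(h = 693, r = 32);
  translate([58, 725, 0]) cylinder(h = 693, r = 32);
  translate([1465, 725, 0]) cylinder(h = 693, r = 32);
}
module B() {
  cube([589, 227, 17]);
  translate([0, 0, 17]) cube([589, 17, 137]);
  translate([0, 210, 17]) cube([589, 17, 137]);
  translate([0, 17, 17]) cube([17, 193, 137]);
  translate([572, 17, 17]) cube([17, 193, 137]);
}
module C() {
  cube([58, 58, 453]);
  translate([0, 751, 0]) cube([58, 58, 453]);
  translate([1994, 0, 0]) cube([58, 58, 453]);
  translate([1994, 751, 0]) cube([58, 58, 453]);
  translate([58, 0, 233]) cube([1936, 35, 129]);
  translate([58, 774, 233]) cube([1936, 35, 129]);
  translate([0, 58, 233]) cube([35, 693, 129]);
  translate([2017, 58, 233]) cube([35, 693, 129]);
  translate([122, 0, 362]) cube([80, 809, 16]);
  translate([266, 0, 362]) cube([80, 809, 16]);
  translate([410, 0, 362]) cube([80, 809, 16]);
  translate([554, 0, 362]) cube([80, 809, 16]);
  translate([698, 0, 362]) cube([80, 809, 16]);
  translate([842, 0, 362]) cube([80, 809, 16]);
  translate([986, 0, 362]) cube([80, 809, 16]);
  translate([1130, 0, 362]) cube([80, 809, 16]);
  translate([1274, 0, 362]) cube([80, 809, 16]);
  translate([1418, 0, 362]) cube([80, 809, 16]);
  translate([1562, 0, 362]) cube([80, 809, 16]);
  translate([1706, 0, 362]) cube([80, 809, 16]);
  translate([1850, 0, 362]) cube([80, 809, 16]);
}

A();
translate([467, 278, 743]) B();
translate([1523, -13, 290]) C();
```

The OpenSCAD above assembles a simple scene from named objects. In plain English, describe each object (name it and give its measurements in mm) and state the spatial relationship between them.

A is a table: top 1523 mm (x) × 783 mm (y), 50 mm thick, upper face at z = 743 mm, on four round legs of 64 mm diameter, each leg's bounding box inset 26 mm from the nearest pair of top edges, running from z = 0 to the bottom of the top.

B is an open-topped rectangular box: outside dimensions 589×227×154 mm, with a uniform wall and base thickness of 17 mm. The base is a full 589×227 slab on the floor; four walls sit on top of the base. The front and back walls (the −y and +y sides) span the full width; the two side walls fit between them.

C is a bed frame 2052 mm long (x) by 809 mm wide (y). Four 58×58 mm corner posts, 453 mm tall, at the corners of the footprint. Four rails of 35 mm thickness and 129 mm height run between adjacent posts with their undersides at z = 233 mm, their outer faces flush with the outside of the frame (the two x-running rails run between the posts' inner faces; the two y-running rails run between the posts' inner faces). 13 slats, each 80 mm wide (x) and 16 mm thick, lie across the top of the two x-running rails, running the full 809 mm width of the frame in y; the slats are evenly spaced along x between the inner faces of the end posts with equal gaps (rounded down to the nearest mm) at the −x end and between each pair — any rounding remainder accumulates at the +x end.

The open box is on top of the table, centred. The bed frame is beside the table with their tops flush at z = 743.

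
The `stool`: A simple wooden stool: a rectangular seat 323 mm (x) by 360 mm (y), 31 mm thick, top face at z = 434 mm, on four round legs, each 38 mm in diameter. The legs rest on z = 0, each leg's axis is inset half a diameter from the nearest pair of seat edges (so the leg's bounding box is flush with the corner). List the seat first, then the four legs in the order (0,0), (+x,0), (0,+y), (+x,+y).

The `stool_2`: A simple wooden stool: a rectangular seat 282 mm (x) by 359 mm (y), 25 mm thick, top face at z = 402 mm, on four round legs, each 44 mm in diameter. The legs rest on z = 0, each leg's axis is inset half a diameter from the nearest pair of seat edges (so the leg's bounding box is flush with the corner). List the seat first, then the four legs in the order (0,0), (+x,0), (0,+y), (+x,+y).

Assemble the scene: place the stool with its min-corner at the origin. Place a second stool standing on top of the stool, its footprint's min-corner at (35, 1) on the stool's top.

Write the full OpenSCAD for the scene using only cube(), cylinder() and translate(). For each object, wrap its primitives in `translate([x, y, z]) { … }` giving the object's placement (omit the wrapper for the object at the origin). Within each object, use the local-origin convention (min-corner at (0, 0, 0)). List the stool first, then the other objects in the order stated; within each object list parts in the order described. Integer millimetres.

translate([0, 0, 403]) cube([323, 360, 31]);
translate([19, 19, 0]) cylinder(h = 403, r = 19);
translate([304, 19, 0]) cylinder(h = 403, r = 19);
translate([19, 341, 0]) cylinder(h = 403, r = 19);
translate([304, 341, 0]) cylinder(h = 403, r = 19);
translate([35, 1, 434]) {
  translate([0, 0, 377]) cube([282, 359, 25]);
  translate([22, 22, 0]) cylinder(h = 377, r = 22);
  translate([260, 22, 0]) cylinder(h = 377, r = 22);
  translate([22, 337, 0]) cylinder(h = 377, r = 22);
  translate([260, 337, 0]) cylinder(h = 377, r = 22);
}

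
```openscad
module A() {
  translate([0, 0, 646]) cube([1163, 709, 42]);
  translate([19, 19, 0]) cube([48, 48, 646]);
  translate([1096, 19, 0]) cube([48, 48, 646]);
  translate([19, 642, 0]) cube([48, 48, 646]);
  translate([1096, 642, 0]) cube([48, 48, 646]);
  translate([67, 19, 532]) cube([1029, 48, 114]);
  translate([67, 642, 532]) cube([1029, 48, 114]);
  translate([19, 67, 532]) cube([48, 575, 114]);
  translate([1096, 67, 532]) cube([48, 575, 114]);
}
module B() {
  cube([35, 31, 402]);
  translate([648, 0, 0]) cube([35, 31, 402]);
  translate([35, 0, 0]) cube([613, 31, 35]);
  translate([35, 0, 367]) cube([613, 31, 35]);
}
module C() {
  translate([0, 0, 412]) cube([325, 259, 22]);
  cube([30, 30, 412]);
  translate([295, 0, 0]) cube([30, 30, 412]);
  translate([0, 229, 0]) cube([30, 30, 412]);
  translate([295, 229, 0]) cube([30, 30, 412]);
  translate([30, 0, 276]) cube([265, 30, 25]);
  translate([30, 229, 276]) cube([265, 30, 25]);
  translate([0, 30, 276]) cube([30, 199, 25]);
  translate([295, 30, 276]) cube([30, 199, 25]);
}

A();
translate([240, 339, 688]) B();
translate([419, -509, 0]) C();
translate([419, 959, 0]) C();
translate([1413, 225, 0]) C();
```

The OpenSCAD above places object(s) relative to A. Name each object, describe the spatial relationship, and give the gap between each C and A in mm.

A is a table. B is a picture frame. C is a stool. The picture frame is on top of the table, centred. Three stools sit around the table at the −y, +y, +x sides. The gap between each stool and the table is 250 mm.

Each stool's nearest face is 250 mm from the table's bounding box.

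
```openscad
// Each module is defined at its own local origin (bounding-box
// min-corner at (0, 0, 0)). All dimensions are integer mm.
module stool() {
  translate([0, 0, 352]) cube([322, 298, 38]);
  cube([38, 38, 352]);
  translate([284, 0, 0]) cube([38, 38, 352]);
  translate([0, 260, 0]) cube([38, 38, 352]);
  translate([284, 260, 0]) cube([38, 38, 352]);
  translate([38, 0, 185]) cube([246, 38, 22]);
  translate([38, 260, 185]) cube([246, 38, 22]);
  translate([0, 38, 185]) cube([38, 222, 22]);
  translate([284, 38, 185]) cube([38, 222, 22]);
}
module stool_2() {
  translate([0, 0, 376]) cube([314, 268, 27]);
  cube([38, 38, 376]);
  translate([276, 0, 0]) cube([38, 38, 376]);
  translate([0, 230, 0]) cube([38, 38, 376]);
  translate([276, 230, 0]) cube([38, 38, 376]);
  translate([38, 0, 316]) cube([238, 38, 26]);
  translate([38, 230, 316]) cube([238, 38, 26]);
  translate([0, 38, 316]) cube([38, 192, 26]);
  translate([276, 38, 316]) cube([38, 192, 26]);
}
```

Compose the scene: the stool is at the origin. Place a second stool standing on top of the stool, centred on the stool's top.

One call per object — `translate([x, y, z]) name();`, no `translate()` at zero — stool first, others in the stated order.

stool();
translate([4, 15, 390]) stool_2();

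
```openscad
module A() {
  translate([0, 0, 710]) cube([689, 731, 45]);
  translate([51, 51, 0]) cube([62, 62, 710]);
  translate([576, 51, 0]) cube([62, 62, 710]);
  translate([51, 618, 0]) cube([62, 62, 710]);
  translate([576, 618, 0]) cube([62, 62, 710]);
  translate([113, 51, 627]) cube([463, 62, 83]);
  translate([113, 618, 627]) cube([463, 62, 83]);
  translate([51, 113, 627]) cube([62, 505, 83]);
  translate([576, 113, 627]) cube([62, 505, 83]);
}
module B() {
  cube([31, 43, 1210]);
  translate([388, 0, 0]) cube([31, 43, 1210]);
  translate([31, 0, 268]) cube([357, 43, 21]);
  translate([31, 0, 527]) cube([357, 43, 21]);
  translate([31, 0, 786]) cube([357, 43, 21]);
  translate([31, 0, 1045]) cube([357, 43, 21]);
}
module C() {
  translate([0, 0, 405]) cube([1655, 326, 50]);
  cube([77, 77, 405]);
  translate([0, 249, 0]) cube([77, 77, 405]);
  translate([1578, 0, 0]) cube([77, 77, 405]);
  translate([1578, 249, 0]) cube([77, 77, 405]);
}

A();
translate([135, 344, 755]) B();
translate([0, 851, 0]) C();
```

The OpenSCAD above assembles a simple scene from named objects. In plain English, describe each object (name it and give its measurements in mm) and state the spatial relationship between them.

A is a rectangular dining table. The top is 689×731×45 mm with its upper surface at z = 755 mm. It stands on four 62×62 mm square legs, each inset 51 mm from the nearest pair of top edges, running from the floor to the underside of the top. Four apron rails, 62 mm thick and 83 mm tall, run between adjacent legs with their top edges flush with the underside of the top and their outer faces flush with the legs' outer faces.

B is a wooden ladder with two side rails of 31×43 mm section and 1210 mm height, set 419 mm apart overall. Between them run 4 rectangular rungs (43 mm deep, 21 mm thick), front faces flush with the rails' −y face. The bottom of the first rung is 268 mm above the floor and each subsequent rung is 259 mm higher than the one below.

C is a bench: a 1655×326 mm seat slab, 50 mm thick, top at z = 455 mm, on four 77×77 mm square legs flush with the seat corners and standing on z = 0.

The ladder is on top of the table, centred. The bench is on the floor beside the table on its +y side.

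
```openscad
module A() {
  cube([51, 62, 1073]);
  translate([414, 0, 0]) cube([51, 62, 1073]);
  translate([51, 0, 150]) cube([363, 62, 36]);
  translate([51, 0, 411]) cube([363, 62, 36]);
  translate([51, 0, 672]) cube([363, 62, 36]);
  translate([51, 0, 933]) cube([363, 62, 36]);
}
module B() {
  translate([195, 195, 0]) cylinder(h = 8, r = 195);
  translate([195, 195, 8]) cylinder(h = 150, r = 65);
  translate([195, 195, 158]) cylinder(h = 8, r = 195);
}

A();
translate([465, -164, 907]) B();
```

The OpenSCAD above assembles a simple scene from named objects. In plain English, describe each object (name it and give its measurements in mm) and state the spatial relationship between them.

A is a wooden ladder with two side rails of 51×62 mm section and 1073 mm height, set 465 mm apart overall. Between them run 4 rectangular rungs (62 mm deep, 36 mm thick), front faces flush with the rails' −y face. The bottom of the first rung is 150 mm above the floor and each subsequent rung is 261 mm higher than the one below.

B is a spool: two coaxial disc flanges of radius 195 mm and thickness 8 mm, joined by a core cylinder of radius 65 mm and height 150 mm. The lower flange rests on z = 0 and the three cylinders share a vertical axis.

The spool is beside the ladder with their tops flush at z = 1073.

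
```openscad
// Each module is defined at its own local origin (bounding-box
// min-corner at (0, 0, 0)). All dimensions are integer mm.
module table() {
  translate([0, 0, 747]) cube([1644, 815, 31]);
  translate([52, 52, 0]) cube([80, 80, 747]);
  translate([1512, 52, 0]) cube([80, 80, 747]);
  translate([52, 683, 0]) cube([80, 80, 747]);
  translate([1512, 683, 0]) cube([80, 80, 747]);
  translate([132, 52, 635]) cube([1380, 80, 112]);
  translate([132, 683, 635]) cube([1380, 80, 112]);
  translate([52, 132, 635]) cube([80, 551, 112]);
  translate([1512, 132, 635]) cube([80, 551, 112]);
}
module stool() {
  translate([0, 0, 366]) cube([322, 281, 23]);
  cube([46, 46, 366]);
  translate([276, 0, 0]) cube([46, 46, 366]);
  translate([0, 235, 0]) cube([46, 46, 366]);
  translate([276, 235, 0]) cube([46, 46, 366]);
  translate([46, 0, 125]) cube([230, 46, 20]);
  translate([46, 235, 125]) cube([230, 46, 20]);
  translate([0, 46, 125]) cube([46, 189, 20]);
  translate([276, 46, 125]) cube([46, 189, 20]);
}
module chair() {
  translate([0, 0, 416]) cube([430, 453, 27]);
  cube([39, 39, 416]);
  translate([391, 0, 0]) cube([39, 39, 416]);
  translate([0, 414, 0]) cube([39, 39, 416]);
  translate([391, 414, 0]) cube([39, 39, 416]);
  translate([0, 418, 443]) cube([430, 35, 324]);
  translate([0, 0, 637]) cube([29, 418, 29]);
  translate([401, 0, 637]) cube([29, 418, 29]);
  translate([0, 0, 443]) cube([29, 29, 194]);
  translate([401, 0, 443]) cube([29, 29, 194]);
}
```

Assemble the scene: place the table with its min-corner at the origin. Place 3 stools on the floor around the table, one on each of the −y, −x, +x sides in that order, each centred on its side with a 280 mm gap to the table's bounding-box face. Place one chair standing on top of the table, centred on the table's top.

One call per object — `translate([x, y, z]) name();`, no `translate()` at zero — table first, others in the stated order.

table();
translate([661, -561, 0]) stool();
translate([-602, 267, 0]) stool();
translate([1924, 267, 0]) stool();
translate([607, 181, 778]) chair();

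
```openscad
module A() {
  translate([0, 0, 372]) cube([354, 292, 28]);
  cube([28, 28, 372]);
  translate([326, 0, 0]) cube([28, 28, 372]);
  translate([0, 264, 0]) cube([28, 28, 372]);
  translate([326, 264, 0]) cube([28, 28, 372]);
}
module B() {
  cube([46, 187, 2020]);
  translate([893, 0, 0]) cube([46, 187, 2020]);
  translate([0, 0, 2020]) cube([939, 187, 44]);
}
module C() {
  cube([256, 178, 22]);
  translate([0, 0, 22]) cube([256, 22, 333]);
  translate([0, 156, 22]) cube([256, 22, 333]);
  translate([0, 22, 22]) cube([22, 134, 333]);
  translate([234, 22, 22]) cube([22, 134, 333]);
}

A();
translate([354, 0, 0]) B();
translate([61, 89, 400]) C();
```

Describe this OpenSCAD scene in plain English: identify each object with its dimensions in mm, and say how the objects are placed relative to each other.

A is a four-legged stool. The seat is 354×292 mm, 28 mm thick, top at z = 400 mm. It stands on four square legs, each 28×28 mm in cross-section, from z = 0 to the seat underside, each flush with a corner of the seat.

B is a rectangular door frame: two vertical jambs of 46×187 mm section, 2020 mm tall, with a clear opening 847 mm wide between their inner faces. A header 44 mm tall and 187 mm deep lies on top of the jambs and spans the full outside width.

C is an open-topped rectangular box: outside dimensions 256×178×355 mm, with a uniform wall and base thickness of 22 mm. The base is a full 256×178 slab on the floor; four walls sit on top of the base. The front and back walls (the −y and +y sides) span the full width; the two side walls fit between them.

The door frame is against the stool's +x side, with their −y faces flush. The open box is on top of the stool.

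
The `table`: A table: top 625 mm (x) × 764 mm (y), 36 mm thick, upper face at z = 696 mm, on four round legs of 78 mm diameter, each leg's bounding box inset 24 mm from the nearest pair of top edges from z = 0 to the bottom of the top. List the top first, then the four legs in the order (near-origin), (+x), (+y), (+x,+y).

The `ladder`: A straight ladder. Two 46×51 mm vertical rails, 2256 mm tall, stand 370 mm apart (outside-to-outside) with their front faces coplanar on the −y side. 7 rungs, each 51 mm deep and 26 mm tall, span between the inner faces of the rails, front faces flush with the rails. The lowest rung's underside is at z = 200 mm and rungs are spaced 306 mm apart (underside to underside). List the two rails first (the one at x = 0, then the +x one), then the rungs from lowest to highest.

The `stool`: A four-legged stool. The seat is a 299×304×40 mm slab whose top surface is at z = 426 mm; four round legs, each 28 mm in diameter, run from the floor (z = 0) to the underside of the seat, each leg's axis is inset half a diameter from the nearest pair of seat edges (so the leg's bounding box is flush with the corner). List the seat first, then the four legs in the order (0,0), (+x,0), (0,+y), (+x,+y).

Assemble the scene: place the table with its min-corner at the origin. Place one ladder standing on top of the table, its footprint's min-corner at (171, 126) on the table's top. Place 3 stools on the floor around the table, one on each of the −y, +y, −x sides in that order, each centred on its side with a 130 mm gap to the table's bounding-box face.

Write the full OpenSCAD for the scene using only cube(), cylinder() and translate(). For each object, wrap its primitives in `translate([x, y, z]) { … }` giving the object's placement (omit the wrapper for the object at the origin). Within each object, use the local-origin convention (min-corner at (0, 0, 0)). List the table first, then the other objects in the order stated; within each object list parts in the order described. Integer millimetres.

translate([0, 0, 660]) cube([625, 764, 36]);
translate([63, 63, 0]) cylinder(h = 660, r = 39);
translate([562, 63, 0]) cylinder(h = 660, r = 39);
translate([63, 701, 0]) cylinder(h = 660, r = 39);
translate([562, 701, 0]) cylinder(h = 660, r = 39);
translate([171, 126, 696]) {
  cube([46, 51, 2256]);
  translate([324, 0, 0]) cube([46, 51, 2256]);
  translate([46, 0, 200]) cube([278, 51, 26]);
  translate([46, 0, 506]) cube([278, 51, 26]);
  translate([46, 0, 812]) cube([278, 51, 26]);
  translate([46, 0, 1118]) cube([278, 51, 26]);
  translate([46, 0, 1424]) cube([278, 51, 26]);
  translate([46, 0, 1730]) cube([278, 51, 26]);
  translate([46, 0, 2036]) cube([278, 51, 26]);
}
translate([163, -434, 0]) {
  translate([0, 0, 386]) cube([299, 304, 40]);
  translate([14, 14, 0]) cylinder(h = 386, r = 14);
  translate([285, 14, 0]) cylinder(h = 386, r = 14);
  translate([14, 290, 0]) cylinder(h = 386, r = 14);
  translate([285, 290, 0]) cylinder(h = 386, r = 14);
}
translate([163, 894, 0]) {
  translate([0, 0, 386]) cube([299, 304, 40]);
  translate([14, 14, 0]) cylinder(h = 386, r = 14);
  translate([285, 14, 0]) cylinder(h = 386, r = 14);
  translate([14, 290, 0]) cylinder(h = 386, r = 14);
  translate([285, 290, 0]) cylinder(h = 386, r = 14);
}
translate([-429, 230, 0]) {
  translate([0, 0, 386]) cube([299, 304, 40]);
  translate([14, 14, 0]) cylinder(h = 386, r = 14);
  translate([285, 14, 0]) cylinder(h = 386, r = 14);
  translate([14, 290, 0]) cylinder(h = 386, r = 14);
  translate([285, 290, 0]) cylinder(h = 386, r = 14);
}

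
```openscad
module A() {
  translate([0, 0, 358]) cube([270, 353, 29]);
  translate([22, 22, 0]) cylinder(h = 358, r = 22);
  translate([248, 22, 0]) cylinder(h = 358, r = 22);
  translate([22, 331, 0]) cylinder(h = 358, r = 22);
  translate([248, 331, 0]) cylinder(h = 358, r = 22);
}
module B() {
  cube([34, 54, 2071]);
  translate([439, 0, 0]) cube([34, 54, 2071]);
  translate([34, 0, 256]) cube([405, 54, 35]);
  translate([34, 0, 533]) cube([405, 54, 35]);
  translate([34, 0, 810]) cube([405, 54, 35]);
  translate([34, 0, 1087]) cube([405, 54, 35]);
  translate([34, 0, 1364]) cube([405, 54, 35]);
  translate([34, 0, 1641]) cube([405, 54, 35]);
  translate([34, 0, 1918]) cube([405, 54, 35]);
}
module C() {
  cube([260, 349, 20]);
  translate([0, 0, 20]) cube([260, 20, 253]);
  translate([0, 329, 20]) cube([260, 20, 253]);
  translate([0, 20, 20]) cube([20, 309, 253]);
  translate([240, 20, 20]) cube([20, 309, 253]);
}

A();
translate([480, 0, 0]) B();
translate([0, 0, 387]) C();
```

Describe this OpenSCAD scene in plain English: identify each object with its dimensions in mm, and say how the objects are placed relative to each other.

A is a four-legged stool. The seat is 270×353 mm, 29 mm thick, top at z = 387 mm. It stands on four round legs, each 44 mm in diameter, from z = 0 to the seat underside, each leg's axis is inset half a diameter from the nearest pair of seat edges (so the leg's bounding box is flush with the corner).

B is a straight ladder. Two 34×54 mm vertical rails, 2071 mm tall, stand 473 mm apart (outside-to-outside) with their front faces coplanar on the −y side. 7 rungs, each 54 mm deep and 35 mm tall, span between the inner faces of the rails, front faces flush with the rails. The lowest rung's underside is at z = 256 mm and rungs are spaced 277 mm apart (underside to underside).

C is an open-topped rectangular box: outside dimensions 260×349×273 mm, with a uniform wall and base thickness of 20 mm. The base is a full 260×349 slab on the floor; four walls sit on top of the base. The front and back walls (the −y and +y sides) span the full width; the two side walls fit between them.

The ladder is on the floor beside the stool on its +x side. The open box is on top of the stool.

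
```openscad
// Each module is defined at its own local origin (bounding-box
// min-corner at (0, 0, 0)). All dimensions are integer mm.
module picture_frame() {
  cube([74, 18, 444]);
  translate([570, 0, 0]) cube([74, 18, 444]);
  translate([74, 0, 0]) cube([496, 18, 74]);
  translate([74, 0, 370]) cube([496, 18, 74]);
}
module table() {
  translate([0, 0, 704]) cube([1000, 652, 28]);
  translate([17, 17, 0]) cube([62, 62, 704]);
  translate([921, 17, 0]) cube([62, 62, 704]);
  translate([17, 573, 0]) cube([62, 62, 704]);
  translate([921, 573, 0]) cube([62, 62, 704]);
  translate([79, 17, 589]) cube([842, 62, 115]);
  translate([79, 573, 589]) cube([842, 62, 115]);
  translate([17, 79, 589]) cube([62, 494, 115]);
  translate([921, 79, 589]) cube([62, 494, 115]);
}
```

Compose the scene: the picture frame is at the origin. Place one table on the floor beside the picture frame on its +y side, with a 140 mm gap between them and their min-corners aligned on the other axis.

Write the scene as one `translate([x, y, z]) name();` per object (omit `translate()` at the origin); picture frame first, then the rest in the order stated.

picture_frame();
translate([0, 158, 0]) table();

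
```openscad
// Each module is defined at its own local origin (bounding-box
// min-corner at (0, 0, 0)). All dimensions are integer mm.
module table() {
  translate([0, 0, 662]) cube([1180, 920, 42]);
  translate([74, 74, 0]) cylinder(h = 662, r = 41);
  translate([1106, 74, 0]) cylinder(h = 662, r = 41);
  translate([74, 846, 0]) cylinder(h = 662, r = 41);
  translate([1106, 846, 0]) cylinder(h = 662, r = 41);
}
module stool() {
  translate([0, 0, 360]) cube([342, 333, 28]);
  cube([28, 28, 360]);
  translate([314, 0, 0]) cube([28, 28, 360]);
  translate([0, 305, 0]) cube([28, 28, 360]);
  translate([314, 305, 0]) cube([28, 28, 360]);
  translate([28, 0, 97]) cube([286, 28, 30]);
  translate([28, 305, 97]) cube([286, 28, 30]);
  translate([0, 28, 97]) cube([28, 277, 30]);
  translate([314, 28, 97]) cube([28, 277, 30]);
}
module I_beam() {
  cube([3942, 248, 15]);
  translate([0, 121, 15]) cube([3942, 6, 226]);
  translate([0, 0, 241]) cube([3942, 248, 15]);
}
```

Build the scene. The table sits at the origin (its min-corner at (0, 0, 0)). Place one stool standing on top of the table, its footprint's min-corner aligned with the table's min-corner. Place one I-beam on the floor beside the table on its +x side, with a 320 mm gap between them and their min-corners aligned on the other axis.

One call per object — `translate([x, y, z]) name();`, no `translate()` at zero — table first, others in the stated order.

table();
translate([0, 0, 704]) stool();
translate([1500, 0, 0]) I_beam();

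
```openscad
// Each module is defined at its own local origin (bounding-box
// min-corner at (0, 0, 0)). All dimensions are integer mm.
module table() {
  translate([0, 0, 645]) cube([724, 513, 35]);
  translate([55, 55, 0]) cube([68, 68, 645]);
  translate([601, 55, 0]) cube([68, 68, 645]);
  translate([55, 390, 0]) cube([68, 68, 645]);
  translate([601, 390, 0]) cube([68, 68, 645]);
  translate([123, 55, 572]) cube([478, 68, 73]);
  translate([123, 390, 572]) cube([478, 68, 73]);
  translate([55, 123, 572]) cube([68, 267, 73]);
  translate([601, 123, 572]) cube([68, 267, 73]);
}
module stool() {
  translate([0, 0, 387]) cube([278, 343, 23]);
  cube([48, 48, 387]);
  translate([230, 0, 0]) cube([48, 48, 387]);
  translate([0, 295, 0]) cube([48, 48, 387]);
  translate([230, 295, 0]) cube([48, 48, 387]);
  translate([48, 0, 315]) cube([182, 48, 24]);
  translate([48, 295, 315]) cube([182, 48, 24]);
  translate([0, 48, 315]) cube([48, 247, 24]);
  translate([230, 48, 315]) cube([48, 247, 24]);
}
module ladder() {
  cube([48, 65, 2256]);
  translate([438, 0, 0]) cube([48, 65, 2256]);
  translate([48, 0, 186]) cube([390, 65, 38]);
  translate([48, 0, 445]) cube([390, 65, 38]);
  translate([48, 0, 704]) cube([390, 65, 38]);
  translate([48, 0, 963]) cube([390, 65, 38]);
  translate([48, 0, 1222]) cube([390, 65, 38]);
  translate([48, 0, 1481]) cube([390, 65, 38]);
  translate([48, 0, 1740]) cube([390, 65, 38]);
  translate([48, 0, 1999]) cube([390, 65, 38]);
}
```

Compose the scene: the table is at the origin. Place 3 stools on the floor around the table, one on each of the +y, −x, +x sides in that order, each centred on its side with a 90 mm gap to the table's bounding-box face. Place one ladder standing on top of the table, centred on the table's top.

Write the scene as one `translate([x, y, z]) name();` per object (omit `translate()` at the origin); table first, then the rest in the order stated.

table();
translate([223, 603, 0]) stool();
translate([-368, 85, 0]) stool();
translate([814, 85, 0]) stool();
translate([119, 224, 680]) ladder();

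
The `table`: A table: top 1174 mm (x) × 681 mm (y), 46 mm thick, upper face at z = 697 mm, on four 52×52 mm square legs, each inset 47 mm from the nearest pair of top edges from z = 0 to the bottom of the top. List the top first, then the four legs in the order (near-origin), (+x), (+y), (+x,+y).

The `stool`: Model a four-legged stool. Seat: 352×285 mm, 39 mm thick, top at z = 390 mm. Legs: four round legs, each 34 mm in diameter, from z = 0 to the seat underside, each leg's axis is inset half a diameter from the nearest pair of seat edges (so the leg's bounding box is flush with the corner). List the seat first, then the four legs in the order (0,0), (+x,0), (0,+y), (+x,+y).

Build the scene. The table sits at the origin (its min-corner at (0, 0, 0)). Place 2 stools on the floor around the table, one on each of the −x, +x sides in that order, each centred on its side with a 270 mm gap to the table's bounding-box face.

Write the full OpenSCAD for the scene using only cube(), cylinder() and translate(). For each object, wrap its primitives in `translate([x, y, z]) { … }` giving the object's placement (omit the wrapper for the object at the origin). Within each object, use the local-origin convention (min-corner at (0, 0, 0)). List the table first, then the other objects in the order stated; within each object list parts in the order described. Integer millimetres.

translate([0, 0, 651]) cube([1174, 681, 46]);
translate([47, 47, 0]) cube([52, 52, 651]);
translate([1075, 47, 0]) cube([52, 52, 651]);
translate([47, 582, 0]) cube([52, 52, 651]);
translate([1075, 582, 0]) cube([52, 52, 651]);
translate([-622, 198, 0]) {
  translate([0, 0, 351]) cube([352, 285, 39]);
  translate([17, 17, 0]) cylinder(h = 351, r = 17);
  translate([335, 17, 0]) cylinder(h = 351, r = 17);
  translate([17, 268, 0]) cylinder(h = 351, r = 17);
  translate([335, 268, 0]) cylinder(h = 351, r = 17);
}
translate([1444, 198, 0]) {
  translate([0, 0, 351]) cube([352, 285, 39]);
  translate([17, 17, 0]) cylinder(h = 351, r = 17);
  translate([335, 17, 0]) cylinder(h = 351, r = 17);
  translate([17, 268, 0]) cylinder(h = 351, r = 17);
  translate([335, 268, 0]) cylinder(h = 351, r = 17);
}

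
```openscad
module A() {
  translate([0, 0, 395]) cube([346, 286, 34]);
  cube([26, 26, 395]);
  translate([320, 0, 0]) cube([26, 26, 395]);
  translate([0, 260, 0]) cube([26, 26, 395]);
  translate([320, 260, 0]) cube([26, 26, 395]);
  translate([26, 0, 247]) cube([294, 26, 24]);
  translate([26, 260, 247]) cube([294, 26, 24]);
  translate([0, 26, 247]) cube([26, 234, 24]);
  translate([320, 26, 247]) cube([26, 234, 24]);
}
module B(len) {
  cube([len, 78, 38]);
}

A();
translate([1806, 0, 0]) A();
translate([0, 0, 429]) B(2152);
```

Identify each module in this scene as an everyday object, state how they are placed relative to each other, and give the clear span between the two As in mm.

Second stool starts at x = 1806; first ends at x = 346; clear span = 1806 − 346 = 1460 mm.

A is a stool. B is a beam. A beam spans the tops of two stools. The clear span between the two stools is 1460 mm.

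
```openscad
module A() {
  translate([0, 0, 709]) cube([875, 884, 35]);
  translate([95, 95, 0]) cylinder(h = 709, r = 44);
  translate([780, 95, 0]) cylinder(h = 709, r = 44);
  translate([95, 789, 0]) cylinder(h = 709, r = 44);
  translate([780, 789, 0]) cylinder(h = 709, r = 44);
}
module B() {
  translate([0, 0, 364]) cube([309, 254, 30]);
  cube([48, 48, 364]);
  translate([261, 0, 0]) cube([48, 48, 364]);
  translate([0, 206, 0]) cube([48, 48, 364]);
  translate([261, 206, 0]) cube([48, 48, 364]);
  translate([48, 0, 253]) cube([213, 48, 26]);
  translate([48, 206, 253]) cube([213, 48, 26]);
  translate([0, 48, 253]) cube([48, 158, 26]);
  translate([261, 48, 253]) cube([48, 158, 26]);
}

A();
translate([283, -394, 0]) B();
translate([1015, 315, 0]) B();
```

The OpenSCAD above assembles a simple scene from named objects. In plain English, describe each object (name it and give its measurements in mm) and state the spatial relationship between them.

A is a table with a 875×884 mm rectangular top, 35 mm thick, top surface at z = 744 mm, supported by four round legs of 88 mm diameter, each leg's bounding box inset 51 mm from the nearest pair of top edges, running from the floor.

B is a four-legged stool. The seat is a 309×254×30 mm slab whose top surface is at z = 394 mm; four square legs, each 48×48 mm in cross-section, run from the floor (z = 0) to the underside of the seat, each flush with a corner of the seat. Four stretchers, 48 mm wide and 26 mm tall, connect adjacent legs with their undersides at z = 253 mm, each running between the inner faces of the legs it joins and aligned with the legs' outer faces on the other axis.

Two stools sit around the table at the −y, +x sides.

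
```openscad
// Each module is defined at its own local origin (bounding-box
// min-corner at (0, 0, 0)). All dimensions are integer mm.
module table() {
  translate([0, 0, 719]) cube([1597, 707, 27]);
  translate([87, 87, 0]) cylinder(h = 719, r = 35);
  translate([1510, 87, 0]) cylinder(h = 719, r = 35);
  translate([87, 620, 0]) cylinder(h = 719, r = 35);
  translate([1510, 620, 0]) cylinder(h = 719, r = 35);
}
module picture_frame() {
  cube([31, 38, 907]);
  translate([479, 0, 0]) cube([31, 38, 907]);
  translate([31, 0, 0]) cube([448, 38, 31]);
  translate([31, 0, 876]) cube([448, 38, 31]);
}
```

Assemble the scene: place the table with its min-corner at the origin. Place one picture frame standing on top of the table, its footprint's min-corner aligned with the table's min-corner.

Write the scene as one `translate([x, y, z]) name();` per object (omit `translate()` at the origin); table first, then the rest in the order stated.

table();
translate([0, 0, 746]) picture_frame();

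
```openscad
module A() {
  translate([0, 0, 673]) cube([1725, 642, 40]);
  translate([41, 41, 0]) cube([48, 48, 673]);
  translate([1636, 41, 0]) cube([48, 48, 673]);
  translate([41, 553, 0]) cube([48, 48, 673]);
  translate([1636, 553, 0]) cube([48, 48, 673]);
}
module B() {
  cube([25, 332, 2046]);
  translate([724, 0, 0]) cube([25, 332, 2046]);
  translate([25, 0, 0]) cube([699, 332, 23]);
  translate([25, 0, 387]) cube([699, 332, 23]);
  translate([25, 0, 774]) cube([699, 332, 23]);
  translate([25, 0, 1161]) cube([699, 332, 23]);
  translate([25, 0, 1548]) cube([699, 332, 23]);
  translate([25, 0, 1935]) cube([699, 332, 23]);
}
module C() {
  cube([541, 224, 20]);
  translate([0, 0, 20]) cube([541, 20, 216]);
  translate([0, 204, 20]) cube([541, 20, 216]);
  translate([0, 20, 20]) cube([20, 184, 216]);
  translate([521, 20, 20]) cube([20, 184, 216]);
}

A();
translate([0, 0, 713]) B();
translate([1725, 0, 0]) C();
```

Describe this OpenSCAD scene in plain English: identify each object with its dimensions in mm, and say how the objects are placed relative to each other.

A is a rectangular dining table. The top is 1725×642×40 mm with its upper surface at z = 713 mm. It stands on four 48×48 mm square legs, each inset 41 mm from the nearest pair of top edges, running from the floor to the underside of the top.

B is a bookshelf 749 mm wide overall, 332 mm deep and 2046 mm tall. The two sides are 25 mm thick vertical panels. 6 horizontal shelves of 23 mm thickness span between the inner faces of the sides; the lowest shelf sits on the floor and shelves are stacked with a clear vertical gap of 364 mm between each pair.

C is an open-topped rectangular box: outside dimensions 541×224×236 mm, with a uniform wall and base thickness of 20 mm. The base is a full 541×224 slab on the floor; four walls sit on top of the base. The front and back walls (the −y and +y sides) span the full width; the two side walls fit between them.

The bookshelf is on top of the table. The open box is against the table's +x side, with their −y faces flush.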